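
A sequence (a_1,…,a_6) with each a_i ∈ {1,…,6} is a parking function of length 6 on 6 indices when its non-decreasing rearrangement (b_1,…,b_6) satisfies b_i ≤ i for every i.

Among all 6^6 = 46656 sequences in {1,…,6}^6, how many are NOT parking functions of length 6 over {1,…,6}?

29849

Count = (7−6)·7^(6−1) = 1 · 16807 = 16807 (Konheim–Weiss)
One tuple (5,4,4,5,4,2) → sorted (2,4,4,4,5,5): b_1=2>1, not a PF.
Total 46656; non-PF = 46656−16807 = 29849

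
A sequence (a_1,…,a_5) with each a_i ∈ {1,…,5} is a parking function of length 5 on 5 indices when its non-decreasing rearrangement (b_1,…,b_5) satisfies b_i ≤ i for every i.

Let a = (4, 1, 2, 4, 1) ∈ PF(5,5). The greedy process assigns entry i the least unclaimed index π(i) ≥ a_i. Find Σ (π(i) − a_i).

3

Σπ = 15 ({1..5} each once); Σa = 4+1+2+4+1 = 12; disp = 15−12 = 3.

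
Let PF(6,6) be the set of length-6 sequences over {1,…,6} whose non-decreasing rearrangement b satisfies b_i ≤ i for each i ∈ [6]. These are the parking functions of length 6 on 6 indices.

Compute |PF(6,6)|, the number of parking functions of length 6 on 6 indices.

#PF = (6+1−6)·(6+1)^{6−1} = 1 · 16807 = 16807
Example (2,2,4,1,4,2) → sorted (1,2,2,2,4,4): b_i ≤ i ∀i, a PF.

16807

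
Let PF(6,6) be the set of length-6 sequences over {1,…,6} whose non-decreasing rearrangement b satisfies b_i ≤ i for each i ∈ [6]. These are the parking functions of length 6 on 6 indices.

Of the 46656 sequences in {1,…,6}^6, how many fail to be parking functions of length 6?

29849

#PF = (7−6)·7^(6−1) = 1·16807 = 16807 (Konheim–Weiss)
Check (4,3,3,6,4,6) → sorted (3,3,4,4,6,6): b_1=3>1, not a PF.
So 46656 − 16807 = 29849 fail.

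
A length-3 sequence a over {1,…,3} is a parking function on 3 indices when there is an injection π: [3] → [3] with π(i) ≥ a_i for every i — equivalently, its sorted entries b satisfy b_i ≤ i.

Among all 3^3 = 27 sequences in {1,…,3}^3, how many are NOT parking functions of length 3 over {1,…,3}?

Count = 1·4^2 = 1×16 = 16
E.g. (2,3,2) → sorted (2,2,3): b_1=2>1, not a PF.
So 27 − 16 = 11 fail.

11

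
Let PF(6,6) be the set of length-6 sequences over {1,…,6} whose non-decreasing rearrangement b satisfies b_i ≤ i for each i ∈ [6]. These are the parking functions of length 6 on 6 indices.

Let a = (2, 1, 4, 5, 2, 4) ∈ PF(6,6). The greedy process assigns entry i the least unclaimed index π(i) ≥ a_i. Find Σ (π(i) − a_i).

Σπ = 21 ({1..6} each once); Σa = 2+1+4+5+2+4 = 18; disp = 21−18 = 3.

3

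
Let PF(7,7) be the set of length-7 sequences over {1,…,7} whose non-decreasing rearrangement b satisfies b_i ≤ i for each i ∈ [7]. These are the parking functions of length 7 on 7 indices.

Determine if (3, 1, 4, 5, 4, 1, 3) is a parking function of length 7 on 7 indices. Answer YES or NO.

Sorted: b = (1, 1, 3, 3, 4, 4, 5).
  b_1=1 ≤ 1
  b_2=1 ≤ 2
  b_3=3 ≤ 3
  b_4=3 ≤ 4
  b_5=4 ≤ 5
  b_6=4 ≤ 6
  b_7=5 ≤ 7
All bounds hold ⇒ YES

YES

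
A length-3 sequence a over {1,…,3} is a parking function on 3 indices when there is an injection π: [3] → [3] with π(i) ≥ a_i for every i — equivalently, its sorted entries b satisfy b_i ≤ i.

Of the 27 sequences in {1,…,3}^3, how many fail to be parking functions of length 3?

11

#PF = (3−3+1)·(3+1)^(3−1) = 1·16 = 16 (Pollak)
E.g. (3,3,3) → sorted (3,3,3): b_1=3>1, not a PF.
Total 27; non-PF = 27−16 = 11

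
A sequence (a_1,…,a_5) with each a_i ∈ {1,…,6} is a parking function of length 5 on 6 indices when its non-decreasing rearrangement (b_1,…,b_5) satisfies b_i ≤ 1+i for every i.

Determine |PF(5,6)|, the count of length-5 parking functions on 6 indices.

4802

|PF(5,6)| = (6+1−5)·(6+1)^{5−1} = 2 · 2401 = 4802 (Pollak)
Check (1,1,4,5,3) → sorted (1,1,3,4,5): b_i ≤ 1+i ∀i, a PF.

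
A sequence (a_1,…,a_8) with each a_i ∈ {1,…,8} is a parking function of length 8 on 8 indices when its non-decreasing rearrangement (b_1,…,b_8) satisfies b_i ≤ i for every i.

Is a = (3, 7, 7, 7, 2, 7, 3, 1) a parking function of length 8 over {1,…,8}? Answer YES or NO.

Sorted: b = (1, 2, 3, 3, 7, 7, 7, 7).
  b_1=1 ≤ 1
  b_2=2 ≤ 2
  b_3=3 ≤ 3
  b_4=3 ≤ 4
  b_5=7 > 5
  fails at i=5 ⇒ NO

NO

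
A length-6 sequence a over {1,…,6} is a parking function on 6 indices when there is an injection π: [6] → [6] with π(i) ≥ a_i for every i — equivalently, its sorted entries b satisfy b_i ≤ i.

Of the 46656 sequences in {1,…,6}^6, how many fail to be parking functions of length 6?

29849

|PF(6,6)| = (7−6)·7^(6−1) = 1×16807 = 16807
One tuple (1,6,5,5,5,3) → sorted (1,3,5,5,5,6): b_2=3>2, not a PF.
Total 46656; non-PF = 46656−16807 = 29849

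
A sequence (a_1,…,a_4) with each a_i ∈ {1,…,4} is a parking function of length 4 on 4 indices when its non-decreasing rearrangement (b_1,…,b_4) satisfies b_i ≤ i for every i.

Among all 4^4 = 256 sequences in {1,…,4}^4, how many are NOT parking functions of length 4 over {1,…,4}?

|PF| = (4−4+1)·(4+1)^(4−1) = 1 · 125 = 125 [KW]
E.g. (4,2,4,3) → sorted (2,3,4,4): b_1=2>1, not a PF.
So 256 − 125 = 131 fail.

131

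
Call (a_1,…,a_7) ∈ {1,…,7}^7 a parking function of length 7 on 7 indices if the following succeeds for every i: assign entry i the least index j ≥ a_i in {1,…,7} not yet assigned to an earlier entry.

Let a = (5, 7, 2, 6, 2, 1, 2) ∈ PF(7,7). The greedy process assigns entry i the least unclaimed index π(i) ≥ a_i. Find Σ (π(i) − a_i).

Σπ(i) = 1+…+7 = 28; Σa = 5+7+2+6+2+1+2 = 25; disp = 28−25 = 3.

3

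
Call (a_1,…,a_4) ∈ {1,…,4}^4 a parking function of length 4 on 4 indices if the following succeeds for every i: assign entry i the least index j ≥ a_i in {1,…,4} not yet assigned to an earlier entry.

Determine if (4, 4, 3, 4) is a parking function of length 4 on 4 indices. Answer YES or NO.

Sorted: b = (3, 4, 4, 4).
  b_1=3 > 1
  fails at i=1 ⇒ NO

NO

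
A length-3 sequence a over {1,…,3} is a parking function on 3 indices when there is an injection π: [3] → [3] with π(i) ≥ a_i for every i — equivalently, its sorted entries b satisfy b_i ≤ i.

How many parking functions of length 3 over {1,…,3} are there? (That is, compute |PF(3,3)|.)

#PF = (4−3)·4^(3−1) = 1×16 = 16 [KW]
E.g. (1,2,1) → sorted (1,1,2): b_i ≤ i ∀i, a PF.

16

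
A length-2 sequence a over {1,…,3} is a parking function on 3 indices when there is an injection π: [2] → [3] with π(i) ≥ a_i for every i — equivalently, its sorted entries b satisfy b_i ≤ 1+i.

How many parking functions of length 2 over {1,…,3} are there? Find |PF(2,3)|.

8

|PF(2,3)| = (4−2)·4^(2−1) = 2×4 = 8 [KW]
Check (2,1) → sorted (1,2): b_i ≤ 1+i ∀i, a PF.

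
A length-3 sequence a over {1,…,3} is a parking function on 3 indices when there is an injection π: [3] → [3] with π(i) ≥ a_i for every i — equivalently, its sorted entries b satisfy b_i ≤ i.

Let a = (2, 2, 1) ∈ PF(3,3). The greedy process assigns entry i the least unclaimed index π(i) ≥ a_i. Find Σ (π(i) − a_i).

1

Σπ = 3·4/2 = 6 (π permutes [3]); Σa = 2+2+1 = 5; disp = 6−5 = 1.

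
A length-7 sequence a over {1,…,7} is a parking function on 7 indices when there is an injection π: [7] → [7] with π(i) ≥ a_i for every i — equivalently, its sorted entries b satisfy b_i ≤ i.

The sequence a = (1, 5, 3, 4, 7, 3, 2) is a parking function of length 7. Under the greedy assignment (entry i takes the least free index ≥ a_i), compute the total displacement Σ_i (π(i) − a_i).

3

Σπ(i) = 1+…+7 = 28; Σa = 1+5+3+4+7+3+2 = 25; disp = 28−25 = 3.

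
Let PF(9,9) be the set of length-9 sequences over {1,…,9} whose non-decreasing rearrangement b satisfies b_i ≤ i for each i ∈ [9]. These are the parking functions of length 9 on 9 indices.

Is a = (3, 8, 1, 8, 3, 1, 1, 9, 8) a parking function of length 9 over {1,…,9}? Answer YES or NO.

Sorted: b = (1, 1, 1, 3, 3, 8, 8, 8, 9).
  b_1=1 ≤ 1
  b_2=1 ≤ 2
  b_3=1 ≤ 3
  b_4=3 ≤ 4
  b_5=3 ≤ 5
  b_6=8 > 6
  fails at i=6 ⇒ NO

NO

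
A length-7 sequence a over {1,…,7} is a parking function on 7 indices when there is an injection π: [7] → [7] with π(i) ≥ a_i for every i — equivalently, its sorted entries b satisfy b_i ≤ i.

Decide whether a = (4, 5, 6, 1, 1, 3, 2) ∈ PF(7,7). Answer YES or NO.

Order a: b = (1, 1, 2, 3, 4, 5, 6).
  b_1=1 ≤ 1
  b_2=1 ≤ 2
  b_3=2 ≤ 3
  b_4=3 ≤ 4
  b_5=4 ≤ 5
  b_6=5 ≤ 6
  b_7=6 ≤ 7
All bounds hold ⇒ YES

YES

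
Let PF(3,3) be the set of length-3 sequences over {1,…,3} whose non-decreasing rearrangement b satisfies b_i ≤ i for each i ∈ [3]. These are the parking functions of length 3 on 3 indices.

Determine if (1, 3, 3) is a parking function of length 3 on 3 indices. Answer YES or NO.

NO

Order a: b = (1, 3, 3).
  b_1=1 ≤ 1
  b_2=3 > 2
  fails at i=2 ⇒ NO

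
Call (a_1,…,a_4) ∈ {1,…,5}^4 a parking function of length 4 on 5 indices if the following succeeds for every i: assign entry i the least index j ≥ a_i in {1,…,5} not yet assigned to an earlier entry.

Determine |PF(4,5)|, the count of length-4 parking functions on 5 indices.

|PF| = (5−4+1)·(5+1)^(4−1) = 2 · 216 = 432 (Pollak)
One tuple (4,1,1,2) → sorted (1,1,2,4): b_i ≤ 1+i ∀i, a PF.

432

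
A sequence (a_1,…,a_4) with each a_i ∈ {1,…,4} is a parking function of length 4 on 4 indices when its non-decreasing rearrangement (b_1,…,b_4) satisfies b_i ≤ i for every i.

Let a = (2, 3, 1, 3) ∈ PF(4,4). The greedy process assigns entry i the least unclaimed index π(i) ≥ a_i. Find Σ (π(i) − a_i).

1

Σπ = 10 ({1..4} each once); Σa = 2+3+1+3 = 9; disp = 10−9 = 1.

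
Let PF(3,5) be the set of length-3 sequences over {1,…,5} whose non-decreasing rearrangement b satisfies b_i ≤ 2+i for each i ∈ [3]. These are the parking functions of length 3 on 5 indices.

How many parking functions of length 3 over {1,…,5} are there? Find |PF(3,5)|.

108

#PF = 3·6^2 = 3 · 36 = 108 [KW]
E.g. (3,3,1) → sorted (1,3,3): b_i ≤ 2+i ∀i, a PF.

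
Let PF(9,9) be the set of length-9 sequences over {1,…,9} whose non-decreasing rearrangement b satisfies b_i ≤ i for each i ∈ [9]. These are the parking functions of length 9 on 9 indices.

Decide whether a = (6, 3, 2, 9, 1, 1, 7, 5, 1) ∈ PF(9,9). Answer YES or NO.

YES

Sorted: b = (1, 1, 1, 2, 3, 5, 6, 7, 9).
  b_1=1 ≤ 1
  b_2=1 ≤ 2
  b_3=1 ≤ 3
  b_4=2 ≤ 4
  b_5=3 ≤ 5
  b_6=5 ≤ 6
  b_7=6 ≤ 7
  b_8=7 ≤ 8
  b_9=9 ≤ 9
All bounds hold ⇒ YES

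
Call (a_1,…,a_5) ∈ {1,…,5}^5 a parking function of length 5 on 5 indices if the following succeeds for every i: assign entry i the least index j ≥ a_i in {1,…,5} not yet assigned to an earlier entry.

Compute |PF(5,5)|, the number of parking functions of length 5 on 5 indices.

Count = (5+1−5)·(5+1)^{5−1} = 1 · 1296 = 1296
Check (2,4,1,1,3) → sorted (1,1,2,3,4): b_i ≤ i ∀i, a PF.

1296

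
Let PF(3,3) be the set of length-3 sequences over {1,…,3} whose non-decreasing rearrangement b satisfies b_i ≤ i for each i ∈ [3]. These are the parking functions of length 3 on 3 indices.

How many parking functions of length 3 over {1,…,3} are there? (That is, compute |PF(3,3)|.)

16

|PF(3,3)| = (3−3+1)·(3+1)^(3−1) = 1·16 = 16
E.g. (1,1,1) → sorted (1,1,1): b_i ≤ i ∀i, a PF.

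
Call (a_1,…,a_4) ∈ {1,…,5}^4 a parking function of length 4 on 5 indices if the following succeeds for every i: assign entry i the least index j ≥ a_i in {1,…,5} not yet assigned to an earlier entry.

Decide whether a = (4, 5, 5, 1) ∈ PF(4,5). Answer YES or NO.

Rearranged: b = (1, 4, 5, 5).
  b_1=1 ≤ 2
  b_2=4 > 3
  fails at i=2 ⇒ NO

NO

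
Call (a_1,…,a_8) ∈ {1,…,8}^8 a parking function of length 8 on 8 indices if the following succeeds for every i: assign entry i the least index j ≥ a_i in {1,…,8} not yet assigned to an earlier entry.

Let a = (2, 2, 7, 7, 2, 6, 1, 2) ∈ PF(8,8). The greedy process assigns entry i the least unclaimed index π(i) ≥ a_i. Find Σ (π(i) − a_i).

7

Σπ = 36 ({1..8} each once); Σa = 2+2+7+7+2+6+1+2 = 29; disp = 36−29 = 7.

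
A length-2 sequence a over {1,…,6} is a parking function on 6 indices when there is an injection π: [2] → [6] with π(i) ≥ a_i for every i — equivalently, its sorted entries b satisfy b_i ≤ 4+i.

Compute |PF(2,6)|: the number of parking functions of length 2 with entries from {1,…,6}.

35

|PF| = (6−2+1)·(6+1)^(2−1) = 5×7 = 35 (Konheim–Weiss)
E.g. (3,3) → sorted (3,3): b_i ≤ 4+i ∀i, a PF.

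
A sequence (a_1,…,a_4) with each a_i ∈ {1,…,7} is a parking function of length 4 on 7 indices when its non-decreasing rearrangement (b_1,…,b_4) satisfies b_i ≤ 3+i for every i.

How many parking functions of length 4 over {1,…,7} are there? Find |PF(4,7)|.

2048

#PF = 4·8^3 = 4×512 = 2048 (Pollak)
Example (5,1,3,6) → sorted (1,3,5,6): b_i ≤ 3+i ∀i, a PF.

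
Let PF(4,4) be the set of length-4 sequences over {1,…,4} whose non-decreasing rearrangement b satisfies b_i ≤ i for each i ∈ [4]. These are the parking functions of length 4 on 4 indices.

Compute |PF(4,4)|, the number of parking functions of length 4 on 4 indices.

125

|PF| = (4−4+1)·(4+1)^(4−1) = 1×125 = 125 (Pollak)
Example (2,2,4,1) → sorted (1,2,2,4): b_i ≤ i ∀i, a PF.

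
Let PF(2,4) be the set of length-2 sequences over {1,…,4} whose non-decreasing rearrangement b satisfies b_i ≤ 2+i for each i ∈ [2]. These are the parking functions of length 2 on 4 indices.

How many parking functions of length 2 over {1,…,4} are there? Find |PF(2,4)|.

15

Count = 3·5^1 = 3×5 = 15 (Pollak)
One tuple (1,3) → sorted (1,3): b_i ≤ 2+i ∀i, a PF.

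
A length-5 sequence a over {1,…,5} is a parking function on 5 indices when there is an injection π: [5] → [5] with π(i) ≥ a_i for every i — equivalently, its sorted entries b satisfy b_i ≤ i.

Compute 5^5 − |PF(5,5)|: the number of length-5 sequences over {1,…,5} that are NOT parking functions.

1829

|PF(5,5)| = (5+1−5)·(5+1)^{5−1} = 1×1296 = 1296
One tuple (3,5,5,5,3) → sorted (3,3,5,5,5): b_1=3>1, not a PF.
So 3125 − 1296 = 1829 fail.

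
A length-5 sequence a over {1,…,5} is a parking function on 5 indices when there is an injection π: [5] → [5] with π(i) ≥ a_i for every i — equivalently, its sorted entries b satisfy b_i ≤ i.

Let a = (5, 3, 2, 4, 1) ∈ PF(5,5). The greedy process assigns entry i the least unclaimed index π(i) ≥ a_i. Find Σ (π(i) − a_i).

Σπ = 5·6/2 = 15 (π permutes [5]); Σa = 5+3+2+4+1 = 15; disp = 15−15 = 0.

0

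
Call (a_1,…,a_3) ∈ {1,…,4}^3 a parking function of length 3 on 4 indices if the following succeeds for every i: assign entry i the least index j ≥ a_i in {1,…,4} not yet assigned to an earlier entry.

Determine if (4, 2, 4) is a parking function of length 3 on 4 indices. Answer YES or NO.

Rearranged: b = (2, 4, 4).
  b_1=2 ≤ 2
  b_2=4 > 3
  fails at i=2 ⇒ NO

NO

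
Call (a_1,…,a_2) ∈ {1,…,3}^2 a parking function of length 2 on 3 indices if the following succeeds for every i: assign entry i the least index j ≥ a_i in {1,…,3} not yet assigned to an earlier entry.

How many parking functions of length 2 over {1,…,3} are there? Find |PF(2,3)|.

8

#PF = (3−2+1)·(3+1)^(2−1) = 2·4 = 8 (Pollak)
One tuple (3,1) → sorted (1,3): b_i ≤ 1+i ∀i, a PF.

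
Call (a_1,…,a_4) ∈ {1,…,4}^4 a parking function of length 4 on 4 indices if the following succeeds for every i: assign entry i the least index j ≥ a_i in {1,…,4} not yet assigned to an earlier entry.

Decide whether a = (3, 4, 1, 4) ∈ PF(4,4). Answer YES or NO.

NO

Rearranged: b = (1, 3, 4, 4).
  b_1=1 ≤ 1
  b_2=3 > 2
  fails at i=2 ⇒ NO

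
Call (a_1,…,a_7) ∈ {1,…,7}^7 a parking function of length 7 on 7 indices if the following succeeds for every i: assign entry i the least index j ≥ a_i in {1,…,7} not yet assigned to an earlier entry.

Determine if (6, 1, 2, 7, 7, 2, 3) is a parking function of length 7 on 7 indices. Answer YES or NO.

Rearranged: b = (1, 2, 2, 3, 6, 7, 7).
  b_1=1 ≤ 1
  b_2=2 ≤ 2
  b_3=2 ≤ 3
  b_4=3 ≤ 4
  b_5=6 > 5
  fails at i=5 ⇒ NO

NO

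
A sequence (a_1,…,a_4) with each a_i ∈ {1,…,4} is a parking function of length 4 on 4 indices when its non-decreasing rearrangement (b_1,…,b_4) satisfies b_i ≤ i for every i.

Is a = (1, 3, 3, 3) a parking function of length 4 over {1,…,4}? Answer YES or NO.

NO

Sorted: b = (1, 3, 3, 3).
  b_1=1 ≤ 1
  b_2=3 > 2
  fails at i=2 ⇒ NO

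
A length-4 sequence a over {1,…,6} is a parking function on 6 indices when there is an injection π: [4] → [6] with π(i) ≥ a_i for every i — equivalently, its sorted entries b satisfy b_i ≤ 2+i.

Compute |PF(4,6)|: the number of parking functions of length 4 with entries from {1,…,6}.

#PF = 3·7^3 = 3·343 = 1029 [KW]
Example (2,5,2,4) → sorted (2,2,4,5): b_i ≤ 2+i ∀i, a PF.

1029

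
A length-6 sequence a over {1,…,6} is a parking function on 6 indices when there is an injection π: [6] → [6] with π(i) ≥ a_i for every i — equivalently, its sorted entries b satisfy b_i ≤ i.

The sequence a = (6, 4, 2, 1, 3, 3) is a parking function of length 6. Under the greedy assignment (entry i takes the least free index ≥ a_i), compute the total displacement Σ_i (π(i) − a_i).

2

Σπ = 6·7/2 = 21 (π permutes [6]); Σa = 6+4+2+1+3+3 = 19; disp = 21−19 = 2.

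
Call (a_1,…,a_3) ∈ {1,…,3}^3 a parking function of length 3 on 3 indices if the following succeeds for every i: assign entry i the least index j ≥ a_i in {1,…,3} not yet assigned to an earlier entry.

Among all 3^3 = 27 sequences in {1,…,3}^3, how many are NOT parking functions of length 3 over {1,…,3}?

11

Count = 1·4^2 = 1×16 = 16
Check (3,3,3) → sorted (3,3,3): b_1=3>1, not a PF.
3^3 − 16 = 27 − 16 = 11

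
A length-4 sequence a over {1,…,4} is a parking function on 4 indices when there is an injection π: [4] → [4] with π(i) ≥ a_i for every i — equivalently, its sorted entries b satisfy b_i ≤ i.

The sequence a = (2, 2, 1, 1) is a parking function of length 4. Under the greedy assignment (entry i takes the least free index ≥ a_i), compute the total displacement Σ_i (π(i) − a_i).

4

Σπ(i) = 1+…+4 = 10; Σa = 2+2+1+1 = 6; disp = 10−6 = 4.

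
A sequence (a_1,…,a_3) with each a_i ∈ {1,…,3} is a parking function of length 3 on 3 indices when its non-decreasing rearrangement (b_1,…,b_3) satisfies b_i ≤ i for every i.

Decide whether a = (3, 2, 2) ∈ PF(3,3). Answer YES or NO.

NO

Sorted: b = (2, 2, 3).
  b_1=2 > 1
  fails at i=1 ⇒ NO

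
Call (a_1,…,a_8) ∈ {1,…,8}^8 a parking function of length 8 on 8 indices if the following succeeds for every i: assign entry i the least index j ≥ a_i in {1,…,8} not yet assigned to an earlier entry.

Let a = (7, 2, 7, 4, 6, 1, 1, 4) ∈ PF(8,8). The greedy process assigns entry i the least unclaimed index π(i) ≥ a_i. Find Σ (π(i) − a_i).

4

Σπ(i) = 1+…+8 = 36; Σa = 7+2+7+4+6+1+1+4 = 32; disp = 36−32 = 4.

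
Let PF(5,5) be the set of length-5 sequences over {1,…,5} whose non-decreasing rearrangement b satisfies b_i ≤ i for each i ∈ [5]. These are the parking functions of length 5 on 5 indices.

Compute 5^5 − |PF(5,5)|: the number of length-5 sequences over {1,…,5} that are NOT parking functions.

Count = (5+1−5)·(5+1)^{5−1} = 1 · 1296 = 1296 [KW]
Check (5,4,3,5,5) → sorted (3,4,5,5,5): b_1=3>1, not a PF.
So 3125 − 1296 = 1829 fail.

1829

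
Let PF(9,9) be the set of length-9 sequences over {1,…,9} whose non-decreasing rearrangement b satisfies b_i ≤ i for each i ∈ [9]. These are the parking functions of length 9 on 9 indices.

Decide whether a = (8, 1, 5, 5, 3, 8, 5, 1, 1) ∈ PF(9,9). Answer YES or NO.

Sorted: b = (1, 1, 1, 3, 5, 5, 5, 8, 8).
  b_1=1 ≤ 1
  b_2=1 ≤ 2
  b_3=1 ≤ 3
  b_4=3 ≤ 4
  b_5=5 ≤ 5
  b_6=5 ≤ 6
  b_7=5 ≤ 7
  b_8=8 ≤ 8
  b_9=8 ≤ 9
All bounds hold ⇒ YES

YES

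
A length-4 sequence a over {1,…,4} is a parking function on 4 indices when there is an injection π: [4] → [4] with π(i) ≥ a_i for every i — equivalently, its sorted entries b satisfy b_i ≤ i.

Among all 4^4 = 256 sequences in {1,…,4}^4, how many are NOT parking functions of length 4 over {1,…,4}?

|PF(4,4)| = (5−4)·5^(4−1) = 1 · 125 = 125 [KW]
Example (4,4,2,2) → sorted (2,2,4,4): b_1=2>1, not a PF.
So 256 − 125 = 131 fail.

131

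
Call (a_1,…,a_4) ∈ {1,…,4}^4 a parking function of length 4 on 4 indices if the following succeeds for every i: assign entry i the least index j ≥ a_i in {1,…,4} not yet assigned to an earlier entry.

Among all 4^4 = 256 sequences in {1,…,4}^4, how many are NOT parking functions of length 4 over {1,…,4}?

131

|PF(4,4)| = 1·5^3 = 1×125 = 125
E.g. (2,3,3,3) → sorted (2,3,3,3): b_1=2>1, not a PF.
4^4 − 125 = 256 − 125 = 131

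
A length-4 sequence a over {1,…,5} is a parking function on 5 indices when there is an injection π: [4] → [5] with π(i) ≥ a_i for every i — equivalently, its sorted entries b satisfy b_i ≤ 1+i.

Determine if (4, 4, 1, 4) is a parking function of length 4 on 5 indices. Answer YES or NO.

NO

Order a: b = (1, 4, 4, 4).
  b_1=1 ≤ 2
  b_2=4 > 3
  fails at i=2 ⇒ NO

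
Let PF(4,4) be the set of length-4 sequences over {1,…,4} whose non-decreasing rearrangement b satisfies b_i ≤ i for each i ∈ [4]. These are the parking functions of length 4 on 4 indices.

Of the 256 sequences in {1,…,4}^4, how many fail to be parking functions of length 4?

131

#PF = (4−4+1)·(4+1)^(4−1) = 1 · 125 = 125 [KW]
One tuple (4,4,4,1) → sorted (1,4,4,4): b_2=4>2, not a PF.
Total 256; non-PF = 256−125 = 131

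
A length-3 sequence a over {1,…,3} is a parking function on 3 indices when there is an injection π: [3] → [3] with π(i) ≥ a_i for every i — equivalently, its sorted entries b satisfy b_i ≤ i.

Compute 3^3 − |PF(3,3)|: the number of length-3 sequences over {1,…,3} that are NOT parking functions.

11

|PF(3,3)| = (3−3+1)·(3+1)^(3−1) = 1 · 16 = 16 (Pollak)
Example (3,3,2) → sorted (2,3,3): b_1=2>1, not a PF.
3^3 − 16 = 27 − 16 = 11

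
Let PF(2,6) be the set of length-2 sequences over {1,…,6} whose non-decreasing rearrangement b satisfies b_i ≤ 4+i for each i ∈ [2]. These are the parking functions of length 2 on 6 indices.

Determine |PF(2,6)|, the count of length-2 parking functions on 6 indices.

35

|PF(2,6)| = 5·7^1 = 5·7 = 35 (Pollak)
Example (2,1) → sorted (1,2): b_i ≤ 4+i ∀i, a PF.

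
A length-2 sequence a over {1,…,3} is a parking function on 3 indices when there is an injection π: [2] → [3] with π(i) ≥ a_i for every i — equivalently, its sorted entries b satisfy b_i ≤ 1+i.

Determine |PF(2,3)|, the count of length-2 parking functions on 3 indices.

8

Count = (4−2)·4^(2−1) = 2 · 4 = 8 (Konheim–Weiss)
E.g. (3,2) → sorted (2,3): b_i ≤ 1+i ∀i, a PF.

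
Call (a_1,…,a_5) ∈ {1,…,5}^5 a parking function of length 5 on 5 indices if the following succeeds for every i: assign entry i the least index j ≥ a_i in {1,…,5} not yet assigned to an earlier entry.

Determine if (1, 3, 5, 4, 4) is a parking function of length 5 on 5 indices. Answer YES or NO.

Sorted: b = (1, 3, 4, 4, 5).
  b_1=1 ≤ 1
  b_2=3 > 2
  fails at i=2 ⇒ NO

NO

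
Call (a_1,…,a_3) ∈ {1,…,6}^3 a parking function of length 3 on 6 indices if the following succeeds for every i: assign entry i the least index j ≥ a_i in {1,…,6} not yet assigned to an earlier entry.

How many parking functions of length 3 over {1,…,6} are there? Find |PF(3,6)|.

|PF| = (6−3+1)·(6+1)^(3−1) = 4 · 49 = 196
Example (6,4,4) → sorted (4,4,6): b_i ≤ 3+i ∀i, a PF.

196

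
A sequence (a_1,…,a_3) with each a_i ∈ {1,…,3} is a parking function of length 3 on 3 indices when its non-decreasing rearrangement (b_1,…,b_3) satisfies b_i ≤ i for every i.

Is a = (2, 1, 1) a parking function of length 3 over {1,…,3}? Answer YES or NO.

YES

Rearranged: b = (1, 1, 2).
  b_1=1 ≤ 1
  b_2=1 ≤ 2
  b_3=2 ≤ 3
All bounds hold ⇒ YES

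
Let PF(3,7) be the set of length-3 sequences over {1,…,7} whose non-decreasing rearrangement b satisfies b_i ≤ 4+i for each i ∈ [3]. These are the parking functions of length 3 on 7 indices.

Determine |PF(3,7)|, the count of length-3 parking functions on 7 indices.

Count = 5·8^2 = 5 · 64 = 320 [KW]
E.g. (1,2,3) → sorted (1,2,3): b_i ≤ 4+i ∀i, a PF.

320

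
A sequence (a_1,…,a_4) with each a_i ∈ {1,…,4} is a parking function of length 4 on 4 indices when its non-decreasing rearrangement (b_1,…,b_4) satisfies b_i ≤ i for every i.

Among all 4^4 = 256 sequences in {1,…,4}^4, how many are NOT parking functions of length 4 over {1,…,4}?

131

#PF = (4−4+1)·(4+1)^(4−1) = 1·125 = 125
E.g. (4,3,1,4) → sorted (1,3,4,4): b_2=3>2, not a PF.
So 256 − 125 = 131 fail.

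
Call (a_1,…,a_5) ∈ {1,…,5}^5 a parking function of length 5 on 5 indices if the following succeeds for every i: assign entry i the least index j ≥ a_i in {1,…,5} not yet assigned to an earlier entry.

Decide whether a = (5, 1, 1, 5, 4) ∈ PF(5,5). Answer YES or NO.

Sorted: b = (1, 1, 4, 5, 5).
  b_1=1 ≤ 1
  b_2=1 ≤ 2
  b_3=4 > 3
  fails at i=3 ⇒ NO

NO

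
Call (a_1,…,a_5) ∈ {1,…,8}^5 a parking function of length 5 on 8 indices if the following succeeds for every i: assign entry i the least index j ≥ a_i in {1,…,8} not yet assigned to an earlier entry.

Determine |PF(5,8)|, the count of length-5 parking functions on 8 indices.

|PF| = (8−5+1)·(8+1)^(5−1) = 4×6561 = 26244
E.g. (4,6,3,6,2) → sorted (2,3,4,6,6): b_i ≤ 3+i ∀i, a PF.

26244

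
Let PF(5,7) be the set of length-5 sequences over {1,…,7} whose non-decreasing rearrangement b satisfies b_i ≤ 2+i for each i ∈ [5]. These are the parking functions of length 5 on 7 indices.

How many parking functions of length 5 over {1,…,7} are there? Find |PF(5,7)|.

Count = (7−5+1)·(7+1)^(5−1) = 3 · 4096 = 12288
Example (5,7,5,3,4) → sorted (3,4,5,5,7): b_i ≤ 2+i ∀i, a PF.

12288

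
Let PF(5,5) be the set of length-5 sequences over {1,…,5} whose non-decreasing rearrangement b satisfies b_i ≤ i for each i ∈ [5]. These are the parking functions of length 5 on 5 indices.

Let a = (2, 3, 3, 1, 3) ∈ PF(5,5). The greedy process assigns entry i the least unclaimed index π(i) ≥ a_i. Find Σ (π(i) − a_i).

Σπ(i) = 1+…+5 = 15; Σa = 2+3+3+1+3 = 12; disp = 15−12 = 3.

3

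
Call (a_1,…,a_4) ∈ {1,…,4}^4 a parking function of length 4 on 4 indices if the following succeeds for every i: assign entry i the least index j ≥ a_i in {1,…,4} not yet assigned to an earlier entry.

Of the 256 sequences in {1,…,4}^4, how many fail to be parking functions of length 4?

131

|PF(4,4)| = (4−4+1)·(4+1)^(4−1) = 1·125 = 125
One tuple (3,4,3,4) → sorted (3,3,4,4): b_1=3>1, not a PF.
So 256 − 125 = 131 fail.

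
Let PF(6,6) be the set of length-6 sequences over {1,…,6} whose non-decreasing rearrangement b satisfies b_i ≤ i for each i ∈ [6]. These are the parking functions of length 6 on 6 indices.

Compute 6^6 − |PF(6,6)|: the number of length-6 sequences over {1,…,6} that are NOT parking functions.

29849

|PF| = 1·7^5 = 1 · 16807 = 16807 (Konheim–Weiss)
One tuple (5,6,1,2,2,6) → sorted (1,2,2,5,6,6): b_4=5>4, not a PF.
Total 46656; non-PF = 46656−16807 = 29849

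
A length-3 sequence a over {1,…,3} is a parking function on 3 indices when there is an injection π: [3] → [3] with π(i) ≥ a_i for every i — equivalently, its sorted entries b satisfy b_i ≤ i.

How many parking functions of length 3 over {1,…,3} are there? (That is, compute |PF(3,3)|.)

16

|PF(3,3)| = (3−3+1)·(3+1)^(3−1) = 1·16 = 16 (Pollak)
One tuple (2,3,1) → sorted (1,2,3): b_i ≤ i ∀i, a PF.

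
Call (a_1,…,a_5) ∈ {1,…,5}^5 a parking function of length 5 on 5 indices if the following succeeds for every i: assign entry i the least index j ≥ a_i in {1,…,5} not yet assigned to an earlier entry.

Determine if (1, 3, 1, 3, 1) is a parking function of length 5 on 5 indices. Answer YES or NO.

YES

Order a: b = (1, 1, 1, 3, 3).
  b_1=1 ≤ 1
  b_2=1 ≤ 2
  b_3=1 ≤ 3
  b_4=3 ≤ 4
  b_5=3 ≤ 5
All bounds hold ⇒ YES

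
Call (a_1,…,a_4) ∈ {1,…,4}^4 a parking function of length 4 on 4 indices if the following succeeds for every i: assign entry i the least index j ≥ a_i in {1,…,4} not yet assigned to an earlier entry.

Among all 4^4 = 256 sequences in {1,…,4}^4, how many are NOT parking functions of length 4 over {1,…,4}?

|PF(4,4)| = (4+1−4)·(4+1)^{4−1} = 1×125 = 125 (Konheim–Weiss)
Example (3,4,4,3) → sorted (3,3,4,4): b_1=3>1, not a PF.
Total 256; non-PF = 256−125 = 131

131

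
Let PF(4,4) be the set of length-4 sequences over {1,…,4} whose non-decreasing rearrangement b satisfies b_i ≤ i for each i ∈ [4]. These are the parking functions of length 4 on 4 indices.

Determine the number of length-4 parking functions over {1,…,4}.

125

|PF| = (4+1−4)·(4+1)^{4−1} = 1·125 = 125 (Pollak)
Check (1,1,2,1) → sorted (1,1,1,2): b_i ≤ i ∀i, a PF.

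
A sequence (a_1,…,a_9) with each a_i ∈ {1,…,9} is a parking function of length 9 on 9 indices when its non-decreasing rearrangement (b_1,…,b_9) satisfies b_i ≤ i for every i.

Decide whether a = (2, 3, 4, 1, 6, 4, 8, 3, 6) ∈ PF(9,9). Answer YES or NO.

YES

Order a: b = (1, 2, 3, 3, 4, 4, 6, 6, 8).
  b_1=1 ≤ 1
  b_2=2 ≤ 2
  b_3=3 ≤ 3
  b_4=3 ≤ 4
  b_5=4 ≤ 5
  b_6=4 ≤ 6
  b_7=6 ≤ 7
  b_8=6 ≤ 8
  b_9=8 ≤ 9
All bounds hold ⇒ YES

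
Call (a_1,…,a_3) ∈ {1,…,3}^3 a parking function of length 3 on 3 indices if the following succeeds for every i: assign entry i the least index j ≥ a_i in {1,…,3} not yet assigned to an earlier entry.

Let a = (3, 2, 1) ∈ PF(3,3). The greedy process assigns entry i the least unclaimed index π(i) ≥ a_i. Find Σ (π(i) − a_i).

0

Σπ = 6 ({1..3} each once); Σa = 3+2+1 = 6; disp = 6−6 = 0.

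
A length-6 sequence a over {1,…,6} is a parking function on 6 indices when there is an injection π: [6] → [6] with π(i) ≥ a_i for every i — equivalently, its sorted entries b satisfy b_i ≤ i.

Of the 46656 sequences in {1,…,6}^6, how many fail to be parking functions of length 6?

|PF| = (6−6+1)·(6+1)^(6−1) = 1 · 16807 = 16807 (Pollak)
Example (1,6,4,5,1,5) → sorted (1,1,4,5,5,6): b_3=4>3, not a PF.
6^6 − 16807 = 46656 − 16807 = 29849

29849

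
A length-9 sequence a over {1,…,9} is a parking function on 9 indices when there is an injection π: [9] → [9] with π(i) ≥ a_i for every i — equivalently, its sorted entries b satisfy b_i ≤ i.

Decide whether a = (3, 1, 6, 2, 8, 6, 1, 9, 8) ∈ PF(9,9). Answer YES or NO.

Sorted: b = (1, 1, 2, 3, 6, 6, 8, 8, 9).
  b_1=1 ≤ 1
  b_2=1 ≤ 2
  b_3=2 ≤ 3
  b_4=3 ≤ 4
  b_5=6 > 5
  fails at i=5 ⇒ NO

NO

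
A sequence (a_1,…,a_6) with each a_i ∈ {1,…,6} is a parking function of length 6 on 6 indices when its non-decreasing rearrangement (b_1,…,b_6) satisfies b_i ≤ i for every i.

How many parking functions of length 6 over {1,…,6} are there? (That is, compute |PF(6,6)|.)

|PF| = (6−6+1)·(6+1)^(6−1) = 1·16807 = 16807 (Konheim–Weiss)
Example (5,3,4,1,1,4) → sorted (1,1,3,4,4,5): b_i ≤ i ∀i, a PF.

16807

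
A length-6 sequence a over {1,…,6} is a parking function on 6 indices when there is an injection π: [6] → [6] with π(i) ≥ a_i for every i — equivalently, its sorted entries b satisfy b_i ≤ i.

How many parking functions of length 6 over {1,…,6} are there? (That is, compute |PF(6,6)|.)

#PF = (7−6)·7^(6−1) = 1×16807 = 16807 (Pollak)
E.g. (4,6,2,3,4,1) → sorted (1,2,3,4,4,6): b_i ≤ i ∀i, a PF.

16807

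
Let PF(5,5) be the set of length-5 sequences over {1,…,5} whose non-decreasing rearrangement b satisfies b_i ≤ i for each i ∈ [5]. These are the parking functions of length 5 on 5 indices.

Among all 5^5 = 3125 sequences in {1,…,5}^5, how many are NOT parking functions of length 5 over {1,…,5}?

|PF| = (5+1−5)·(5+1)^{5−1} = 1×1296 = 1296
Example (3,2,4,5,5) → sorted (2,3,4,5,5): b_1=2>1, not a PF.
5^5 − 1296 = 3125 − 1296 = 1829

1829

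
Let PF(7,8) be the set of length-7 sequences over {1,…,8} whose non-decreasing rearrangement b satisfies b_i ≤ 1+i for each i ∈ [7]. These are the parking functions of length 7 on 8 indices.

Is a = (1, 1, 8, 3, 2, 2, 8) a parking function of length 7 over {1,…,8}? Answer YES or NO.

Order a: b = (1, 1, 2, 2, 3, 8, 8).
  b_1=1 ≤ 2
  b_2=1 ≤ 3
  b_3=2 ≤ 4
  b_4=2 ≤ 5
  b_5=3 ≤ 6
  b_6=8 > 7
  fails at i=6 ⇒ NO

NO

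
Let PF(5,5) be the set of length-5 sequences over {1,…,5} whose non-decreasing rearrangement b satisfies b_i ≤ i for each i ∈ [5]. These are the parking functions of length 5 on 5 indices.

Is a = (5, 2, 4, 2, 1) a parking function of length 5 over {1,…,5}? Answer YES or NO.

YES

Rearranged: b = (1, 2, 2, 4, 5).
  b_1=1 ≤ 1
  b_2=2 ≤ 2
  b_3=2 ≤ 3
  b_4=4 ≤ 4
  b_5=5 ≤ 5
All bounds hold ⇒ YES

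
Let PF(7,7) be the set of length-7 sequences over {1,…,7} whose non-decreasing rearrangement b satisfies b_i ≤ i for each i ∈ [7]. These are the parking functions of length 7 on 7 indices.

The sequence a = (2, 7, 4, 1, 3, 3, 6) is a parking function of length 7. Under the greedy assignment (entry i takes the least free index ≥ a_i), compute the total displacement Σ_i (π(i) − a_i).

Σπ = 28 ({1..7} each once); Σa = 2+7+4+1+3+3+6 = 26; disp = 28−26 = 2.

2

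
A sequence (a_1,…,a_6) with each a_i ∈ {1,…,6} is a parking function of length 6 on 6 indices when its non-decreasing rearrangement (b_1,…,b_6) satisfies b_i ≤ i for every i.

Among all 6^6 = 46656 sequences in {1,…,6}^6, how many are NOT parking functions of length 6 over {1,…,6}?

29849

Count = (7−6)·7^(6−1) = 1 · 16807 = 16807 (Konheim–Weiss)
Example (5,6,4,3,5,6) → sorted (3,4,5,5,6,6): b_1=3>1, not a PF.
Total 46656; non-PF = 46656−16807 = 29849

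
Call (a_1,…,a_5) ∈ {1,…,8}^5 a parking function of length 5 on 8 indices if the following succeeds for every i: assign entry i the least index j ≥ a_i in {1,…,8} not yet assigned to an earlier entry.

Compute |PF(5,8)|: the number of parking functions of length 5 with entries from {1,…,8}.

26244

Count = (8−5+1)·(8+1)^(5−1) = 4·6561 = 26244 (Pollak)
E.g. (5,1,2,3,1) → sorted (1,1,2,3,5): b_i ≤ 3+i ∀i, a PF.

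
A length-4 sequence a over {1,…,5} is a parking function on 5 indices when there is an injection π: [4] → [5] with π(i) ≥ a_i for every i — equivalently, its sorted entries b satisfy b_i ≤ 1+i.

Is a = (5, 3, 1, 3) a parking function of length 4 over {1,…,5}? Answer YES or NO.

Sorted: b = (1, 3, 3, 5).
  b_1=1 ≤ 2
  b_2=3 ≤ 3
  b_3=3 ≤ 4
  b_4=5 ≤ 5
All bounds hold ⇒ YES

YES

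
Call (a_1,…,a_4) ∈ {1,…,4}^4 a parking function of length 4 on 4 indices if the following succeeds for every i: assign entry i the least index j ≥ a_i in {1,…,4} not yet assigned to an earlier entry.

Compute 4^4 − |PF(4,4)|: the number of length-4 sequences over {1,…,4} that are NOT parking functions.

131

Count = 1·5^3 = 1 · 125 = 125 (Konheim–Weiss)
One tuple (4,2,2,2) → sorted (2,2,2,4): b_1=2>1, not a PF.
Total 256; non-PF = 256−125 = 131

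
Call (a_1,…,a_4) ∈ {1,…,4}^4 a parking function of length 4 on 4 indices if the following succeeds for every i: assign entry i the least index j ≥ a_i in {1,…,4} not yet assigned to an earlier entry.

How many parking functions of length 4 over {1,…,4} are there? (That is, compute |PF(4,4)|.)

125

#PF = (5−4)·5^(4−1) = 1·125 = 125
E.g. (1,2,3,1) → sorted (1,1,2,3): b_i ≤ i ∀i, a PF.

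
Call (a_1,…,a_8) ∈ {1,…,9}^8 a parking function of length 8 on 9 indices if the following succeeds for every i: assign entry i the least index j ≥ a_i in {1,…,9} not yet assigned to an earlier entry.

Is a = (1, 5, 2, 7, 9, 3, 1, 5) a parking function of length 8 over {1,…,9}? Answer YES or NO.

YES

Sorted: b = (1, 1, 2, 3, 5, 5, 7, 9).
  b_1=1 ≤ 2
  b_2=1 ≤ 3
  b_3=2 ≤ 4
  b_4=3 ≤ 5
  b_5=5 ≤ 6
  b_6=5 ≤ 7
  b_7=7 ≤ 8
  b_8=9 ≤ 9
All bounds hold ⇒ YES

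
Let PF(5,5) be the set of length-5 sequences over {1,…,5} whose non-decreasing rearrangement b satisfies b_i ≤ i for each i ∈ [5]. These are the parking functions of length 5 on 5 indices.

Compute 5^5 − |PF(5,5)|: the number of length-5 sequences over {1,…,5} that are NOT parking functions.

#PF = (6−5)·6^(5−1) = 1·1296 = 1296
E.g. (3,3,2,4,3) → sorted (2,3,3,3,4): b_1=2>1, not a PF.
5^5 − 1296 = 3125 − 1296 = 1829

1829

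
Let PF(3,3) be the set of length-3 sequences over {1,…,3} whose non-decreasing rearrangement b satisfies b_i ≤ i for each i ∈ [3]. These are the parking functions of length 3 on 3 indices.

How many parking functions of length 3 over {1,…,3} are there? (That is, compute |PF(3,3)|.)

16

Count = (3−3+1)·(3+1)^(3−1) = 1 · 16 = 16 (Pollak)
E.g. (2,2,1) → sorted (1,2,2): b_i ≤ i ∀i, a PF.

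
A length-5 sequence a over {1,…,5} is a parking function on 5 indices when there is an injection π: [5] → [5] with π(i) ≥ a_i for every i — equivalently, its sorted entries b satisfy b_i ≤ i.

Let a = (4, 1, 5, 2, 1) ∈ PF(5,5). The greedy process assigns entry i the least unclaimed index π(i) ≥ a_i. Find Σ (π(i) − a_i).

Σπ = 5·6/2 = 15 (π permutes [5]); Σa = 4+1+5+2+1 = 13; disp = 15−13 = 2.

2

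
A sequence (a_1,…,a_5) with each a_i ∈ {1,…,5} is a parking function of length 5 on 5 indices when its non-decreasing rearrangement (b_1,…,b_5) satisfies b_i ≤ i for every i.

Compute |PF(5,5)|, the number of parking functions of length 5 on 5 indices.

|PF| = (5+1−5)·(5+1)^{5−1} = 1×1296 = 1296
Example (3,1,4,3,2) → sorted (1,2,3,3,4): b_i ≤ i ∀i, a PF.

1296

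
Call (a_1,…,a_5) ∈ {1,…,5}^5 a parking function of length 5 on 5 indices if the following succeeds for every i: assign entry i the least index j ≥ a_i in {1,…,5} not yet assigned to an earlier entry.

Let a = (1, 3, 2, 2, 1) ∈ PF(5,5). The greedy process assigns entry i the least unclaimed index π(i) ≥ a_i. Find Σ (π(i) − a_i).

6

Σπ = 5·6/2 = 15 (π permutes [5]); Σa = 1+3+2+2+1 = 9; disp = 15−9 = 6.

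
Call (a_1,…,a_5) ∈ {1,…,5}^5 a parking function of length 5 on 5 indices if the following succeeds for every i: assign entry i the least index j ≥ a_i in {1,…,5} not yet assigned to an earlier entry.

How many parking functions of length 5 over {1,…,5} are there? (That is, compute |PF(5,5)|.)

#PF = 1·6^4 = 1×1296 = 1296
Check (3,1,1,4,2) → sorted (1,1,2,3,4): b_i ≤ i ∀i, a PF.

1296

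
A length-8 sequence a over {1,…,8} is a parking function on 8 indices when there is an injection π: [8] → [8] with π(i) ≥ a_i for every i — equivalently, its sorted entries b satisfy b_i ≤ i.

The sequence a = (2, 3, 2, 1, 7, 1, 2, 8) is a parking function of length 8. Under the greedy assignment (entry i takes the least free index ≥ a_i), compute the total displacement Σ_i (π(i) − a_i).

10

Σπ(i) = 1+…+8 = 36; Σa = 2+3+2+1+7+1+2+8 = 26; disp = 36−26 = 10.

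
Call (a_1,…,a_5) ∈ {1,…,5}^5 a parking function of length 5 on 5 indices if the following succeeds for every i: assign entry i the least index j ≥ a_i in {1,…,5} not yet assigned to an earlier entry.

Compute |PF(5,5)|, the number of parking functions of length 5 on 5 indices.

1296

Count = 1·6^4 = 1 · 1296 = 1296 (Pollak)
One tuple (3,1,4,2,2) → sorted (1,2,2,3,4): b_i ≤ i ∀i, a PF.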